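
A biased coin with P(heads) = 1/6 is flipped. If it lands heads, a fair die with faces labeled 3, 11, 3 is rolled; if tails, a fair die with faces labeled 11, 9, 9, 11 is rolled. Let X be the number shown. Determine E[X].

167/18

E[X | heads] = (3+11+3)/3 = 17/3.
E[X | tails] = (11+9+9+11)/4 = 10.
By the law of total expectation,
E[X] = (1/6)·(17/3) + (5/6)·(10) = 167/18.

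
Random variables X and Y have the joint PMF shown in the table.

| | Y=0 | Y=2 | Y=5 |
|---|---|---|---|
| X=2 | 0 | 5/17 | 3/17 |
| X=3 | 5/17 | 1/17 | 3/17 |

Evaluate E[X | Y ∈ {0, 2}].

28/11

P(Y ∈ {0, 2}) = 11/17.
Σ X·P over the event = 2·(5/17) + 3·(5/17) + 3·(1/17) = 28/17.
E[X | Y ∈ {0, 2}] = (28/17) / (11/17) = 28/11.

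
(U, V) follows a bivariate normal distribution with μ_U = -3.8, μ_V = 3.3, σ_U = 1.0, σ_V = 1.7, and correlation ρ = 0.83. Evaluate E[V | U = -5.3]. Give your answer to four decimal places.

1.1835

For a bivariate normal, E[V | U=x] = μ_V + ρ·(σ_V/σ_U)·(x − μ_U).
E[V | U=-5.3] = 3.3 + (0.83)·(1.7/1.0)·(-5.3 − (-3.8)) = 3.3 + (1.411)·(-1.5) = 1.1835.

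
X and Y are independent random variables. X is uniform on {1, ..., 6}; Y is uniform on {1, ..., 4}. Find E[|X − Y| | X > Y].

17/7

P(X > Y) = 7/12.
Summing |X−Y|·P(x,y) over outcomes with X > Y gives 17/12.
E[|X − Y| | X > Y] = (17/12) / (7/12) = 17/7.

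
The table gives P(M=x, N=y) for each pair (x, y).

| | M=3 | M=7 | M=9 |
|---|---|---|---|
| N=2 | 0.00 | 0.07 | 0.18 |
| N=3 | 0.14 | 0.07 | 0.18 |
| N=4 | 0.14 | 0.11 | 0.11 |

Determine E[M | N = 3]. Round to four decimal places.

P(N = 3) = 0.39.
Summing M·P(M=x,N=y) over the conditioning event gives 2.53.
E[M | N = 3] = (2.53) / (0.39) = 6.4872.

6.4872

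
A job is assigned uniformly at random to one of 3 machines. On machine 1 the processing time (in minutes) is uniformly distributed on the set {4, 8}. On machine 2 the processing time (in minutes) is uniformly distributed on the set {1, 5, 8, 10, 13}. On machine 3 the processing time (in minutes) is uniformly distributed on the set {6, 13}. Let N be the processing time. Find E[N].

E[N | machine 1] = (4+8)/2 = 6.
E[N | machine 2] = (1+5+8+10+13)/5 = 37/5.
E[N | machine 3] = (6+13)/2 = 19/2.
By the law of total expectation,
E[N] = (1/3)·(6) + (1/3)·(37/5) + (1/3)·(19/2) = 229/30.

229/30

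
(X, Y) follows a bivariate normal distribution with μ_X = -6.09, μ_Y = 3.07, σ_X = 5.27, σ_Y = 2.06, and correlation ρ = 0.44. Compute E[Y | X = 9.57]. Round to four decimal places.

5.7634

E[Y | X=x] = μ_Y + ρ(σ_Y/σ_X)(x − μ_X) for jointly normal variables.
E[Y | X=9.57] = 3.07 + (0.44)·(2.06/5.27)·(9.57 − (-6.09)) = 3.07 + (0.17199)·(15.66) = 5.7634.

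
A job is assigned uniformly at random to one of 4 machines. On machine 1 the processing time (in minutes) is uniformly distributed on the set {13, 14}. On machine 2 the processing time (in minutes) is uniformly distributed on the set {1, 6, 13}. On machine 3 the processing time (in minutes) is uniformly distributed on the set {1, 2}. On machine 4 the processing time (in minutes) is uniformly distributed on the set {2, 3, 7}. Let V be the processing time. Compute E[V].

77/12

E[V | machine 1] = (13+14)/2 = 27/2.
E[V | machine 2] = (1+6+13)/3 = 20/3.
E[V | machine 3] = (1+2)/2 = 3/2.
E[V | machine 4] = (2+3+7)/3 = 4.
By the law of total expectation,
E[V] = (1/4)·(27/2) + (1/4)·(20/3) + (1/4)·(3/2) + (1/4)·(4) = 77/12.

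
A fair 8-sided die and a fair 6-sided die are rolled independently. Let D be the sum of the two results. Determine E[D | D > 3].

P(D > 3) = 15/16.
E[D | D > 3] = (47/6) / (15/16) = 376/45.

376/45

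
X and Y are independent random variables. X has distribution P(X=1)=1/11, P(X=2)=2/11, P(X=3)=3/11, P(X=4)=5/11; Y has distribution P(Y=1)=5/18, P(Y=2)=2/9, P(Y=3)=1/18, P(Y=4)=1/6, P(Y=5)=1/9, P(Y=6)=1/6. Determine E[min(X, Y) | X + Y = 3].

1

P(X + Y = 3) = 7/99.
Summing min(X,Y)·P(x,y) over outcomes with X + Y = 3 gives 7/99.
E[min(X, Y) | X + Y = 3] = (7/99) / (7/99) = 1.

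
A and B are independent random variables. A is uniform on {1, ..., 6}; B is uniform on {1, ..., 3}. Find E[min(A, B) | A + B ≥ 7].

Outcomes with A + B ≥ 7: (4,3), (5,2), (5,3), (6,1), (6,2), (6,3), each with probability 1/18.
E[min(A, B) | A + B ≥ 7] = (3 + 2 + 3 + 1 + 2 + 3) / 6 = 7/3.

7/3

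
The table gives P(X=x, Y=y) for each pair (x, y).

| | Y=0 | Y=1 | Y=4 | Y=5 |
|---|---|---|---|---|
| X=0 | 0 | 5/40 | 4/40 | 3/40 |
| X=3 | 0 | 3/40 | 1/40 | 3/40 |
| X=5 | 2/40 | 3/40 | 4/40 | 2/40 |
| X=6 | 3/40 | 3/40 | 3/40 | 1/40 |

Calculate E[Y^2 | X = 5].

117/11

P(X = 5) = 11/40.
Σ Y^2·P over the event = 0·(2/40) + 1·(3/40) + 16·(4/40) + 25·(2/40) = 117/40.
E[Y^2 | X = 5] = (117/40) / (11/40) = 117/11.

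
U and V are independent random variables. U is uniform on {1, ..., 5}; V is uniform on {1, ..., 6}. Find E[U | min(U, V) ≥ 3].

4

P(min(U, V) ≥ 3) = 2/5.
Summing U·P(x,y) over outcomes with min(U, V) ≥ 3 gives 8/5.
E[U | min(U, V) ≥ 3] = (8/5) / (2/5) = 4.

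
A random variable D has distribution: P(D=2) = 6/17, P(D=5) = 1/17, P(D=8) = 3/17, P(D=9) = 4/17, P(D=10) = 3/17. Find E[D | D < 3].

2

P(D < 3) = 6/17.
Σ over the event: 2·6/17 = 12/17.
E[D | D < 3] = (12/17) / (6/17) = 2.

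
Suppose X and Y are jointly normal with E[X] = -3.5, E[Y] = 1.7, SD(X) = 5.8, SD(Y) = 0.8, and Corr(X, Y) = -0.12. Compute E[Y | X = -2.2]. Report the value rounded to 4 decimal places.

The regression of Y on X has slope ρ·σ_Y/σ_X and passes through (μ_X, μ_Y).
E[Y | X=-2.2] = 1.7 + (-0.12)·(0.8/5.8)·(-2.2 − (-3.5)) = 1.7 + (-0.016552)·(1.3) = 1.6785.

1.6785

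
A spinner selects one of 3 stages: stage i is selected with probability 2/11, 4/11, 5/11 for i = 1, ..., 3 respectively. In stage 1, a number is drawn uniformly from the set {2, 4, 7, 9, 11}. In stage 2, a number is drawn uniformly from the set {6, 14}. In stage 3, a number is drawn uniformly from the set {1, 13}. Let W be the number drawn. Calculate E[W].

441/55

E[W | stage 1] = (2+4+7+9+11)/5 = 33/5.
E[W | stage 2] = (6+14)/2 = 10.
E[W | stage 3] = (1+13)/2 = 7.
E[W] = (2/11)·(33/5) + (4/11)·(10) + (5/11)·(7) = 441/55.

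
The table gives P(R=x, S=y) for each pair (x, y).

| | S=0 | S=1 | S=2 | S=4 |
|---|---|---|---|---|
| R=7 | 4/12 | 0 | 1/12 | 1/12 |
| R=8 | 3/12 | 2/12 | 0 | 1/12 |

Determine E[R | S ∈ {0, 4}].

P(S ∈ {0, 4}) = 3/4.
Σ R·P over the event = 7·(4/12) + 7·(1/12) + 8·(3/12) + 8·(1/12) = 67/12.
E[R | S ∈ {0, 4}] = (67/12) / (3/4) = 67/9.

67/9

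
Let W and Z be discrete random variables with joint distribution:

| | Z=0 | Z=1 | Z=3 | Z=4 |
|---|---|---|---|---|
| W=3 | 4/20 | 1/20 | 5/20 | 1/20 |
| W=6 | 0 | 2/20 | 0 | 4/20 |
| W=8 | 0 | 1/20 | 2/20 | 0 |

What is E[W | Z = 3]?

P(Z = 3) = 7/20.
Σ W·P over the event = 3·(5/20) + 8·(2/20) = 31/20.
E[W | Z = 3] = (31/20) / (7/20) = 31/7.

31/7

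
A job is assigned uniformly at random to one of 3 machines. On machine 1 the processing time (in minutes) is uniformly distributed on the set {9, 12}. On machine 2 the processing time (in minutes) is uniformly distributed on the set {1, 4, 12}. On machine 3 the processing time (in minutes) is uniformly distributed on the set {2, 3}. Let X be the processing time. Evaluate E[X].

E[X | machine 1] = (9+12)/2 = 21/2.
E[X | machine 2] = (1+4+12)/3 = 17/3.
E[X | machine 3] = (2+3)/2 = 5/2.
E[X] = (1/3)·(21/2) + (1/3)·(17/3) + (1/3)·(5/2) = 56/9.

56/9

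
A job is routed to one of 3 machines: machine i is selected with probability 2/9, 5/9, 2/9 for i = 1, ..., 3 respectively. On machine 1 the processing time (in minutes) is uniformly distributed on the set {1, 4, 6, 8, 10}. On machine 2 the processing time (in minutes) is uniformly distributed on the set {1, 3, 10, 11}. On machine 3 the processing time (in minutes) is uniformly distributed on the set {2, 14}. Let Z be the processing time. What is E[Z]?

E[Z | machine 1] = (1+4+6+8+10)/5 = 29/5.
E[Z | machine 2] = (1+3+10+11)/4 = 25/4.
E[Z | machine 3] = (2+14)/2 = 8.
E[Z] = (2/9)·(29/5) + (5/9)·(25/4) + (2/9)·(8) = 1177/180.

1177/180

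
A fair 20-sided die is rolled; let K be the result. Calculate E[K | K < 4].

Given K < 4, K is equally likely to be any of {1, 2, 3}.
E[K | K < 4] = (1 + 2 + 3) / 3 = 2.

2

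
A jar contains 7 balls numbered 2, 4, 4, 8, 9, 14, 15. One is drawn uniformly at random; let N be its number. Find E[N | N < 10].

27/5

P(N < 10) = 5/7.
Σ over the event: 2·1/7 + 4·2/7 + 8·1/7 + 9·1/7 = 27/7.
E[N | N < 10] = (27/7) / (5/7) = 27/5.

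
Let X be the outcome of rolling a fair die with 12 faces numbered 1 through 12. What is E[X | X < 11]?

11/2

Given X < 11, X is equally likely to be any of {1, 2, 3, 4, 5, 6, 7, 8, 9, 10}.
E[X | X < 11] = (1 + 2 + 3 + 4 + 5 + 6 + 7 + 8 + 9 + 10) / 10 = 11/2.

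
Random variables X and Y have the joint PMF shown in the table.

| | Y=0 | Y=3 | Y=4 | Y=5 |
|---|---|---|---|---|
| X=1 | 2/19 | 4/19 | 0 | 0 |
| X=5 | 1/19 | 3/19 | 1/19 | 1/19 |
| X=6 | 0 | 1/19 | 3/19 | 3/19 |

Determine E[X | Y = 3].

P(Y = 3) = 8/19.
Summing X·P(X=x,Y=y) over the conditioning event gives 25/19.
E[X | Y = 3] = (25/19) / (8/19) = 25/8.

25/8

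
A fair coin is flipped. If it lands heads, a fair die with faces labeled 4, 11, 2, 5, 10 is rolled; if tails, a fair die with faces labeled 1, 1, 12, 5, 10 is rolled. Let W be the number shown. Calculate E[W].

E[W | heads] = (4+11+2+5+10)/5 = 32/5.
E[W | tails] = (1+1+12+5+10)/5 = 29/5.
By the law of total expectation,
E[W] = (1/2)·(32/5) + (1/2)·(29/5) = 61/10.

61/10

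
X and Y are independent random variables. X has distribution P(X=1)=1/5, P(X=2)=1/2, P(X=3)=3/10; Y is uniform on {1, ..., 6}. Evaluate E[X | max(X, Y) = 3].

P(max(X, Y) = 3) = 4/15.
Summing X·P(x,y) over outcomes with max(X, Y) = 3 gives 13/20.
E[X | max(X, Y) = 3] = (13/20) / (4/15) = 39/16.

39/16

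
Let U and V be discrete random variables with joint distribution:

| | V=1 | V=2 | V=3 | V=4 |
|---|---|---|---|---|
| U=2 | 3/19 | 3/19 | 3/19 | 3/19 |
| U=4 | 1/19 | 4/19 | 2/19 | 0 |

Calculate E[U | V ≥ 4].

2

P(V ≥ 4) = 3/19.
Σ U·P over the event = 2·(3/19) = 6/19.
E[U | V ≥ 4] = (6/19) / (3/19) = 2.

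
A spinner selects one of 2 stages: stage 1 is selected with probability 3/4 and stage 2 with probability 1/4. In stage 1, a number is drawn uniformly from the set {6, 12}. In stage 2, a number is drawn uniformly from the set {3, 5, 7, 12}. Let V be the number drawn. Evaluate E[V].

135/16

E[V | stage 1] = (6+12)/2 = 9.
E[V | stage 2] = (3+5+7+12)/4 = 27/4.
E[V] = (3/4)·(9) + (1/4)·(27/4) = 135/16.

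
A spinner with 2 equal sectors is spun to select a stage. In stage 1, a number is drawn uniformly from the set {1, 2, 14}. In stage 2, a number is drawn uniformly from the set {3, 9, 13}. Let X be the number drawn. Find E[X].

7

E[X | stage 1] = (1+2+14)/3 = 17/3.
E[X | stage 2] = (3+9+13)/3 = 25/3.
By the law of total expectation,
E[X] = (1/2)·(17/3) + (1/2)·(25/3) = 7.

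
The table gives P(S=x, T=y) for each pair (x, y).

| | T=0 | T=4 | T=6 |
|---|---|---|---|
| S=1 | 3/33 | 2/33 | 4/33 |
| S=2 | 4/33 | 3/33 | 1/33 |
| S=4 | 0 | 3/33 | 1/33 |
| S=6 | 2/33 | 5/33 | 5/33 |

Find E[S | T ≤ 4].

73/22

P(T ≤ 4) = 2/3.
Σ S·P over the event = 1·(3/33) + 1·(2/33) + 2·(4/33) + 2·(3/33) + 4·(3/33) + 6·(2/33) + 6·(5/33) = 73/33.
E[S | T ≤ 4] = (73/33) / (2/3) = 73/22.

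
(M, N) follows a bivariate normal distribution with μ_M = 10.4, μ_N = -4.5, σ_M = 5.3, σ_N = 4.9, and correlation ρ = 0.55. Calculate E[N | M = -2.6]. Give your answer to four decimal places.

For a bivariate normal, E[N | M=x] = μ_N + ρ·(σ_N/σ_M)·(x − μ_M).
E[N | M=-2.6] = -4.5 + (0.55)·(4.9/5.3)·(-2.6 − (10.4)) = -4.5 + (0.50849)·(-13) = -11.1104.

-11.1104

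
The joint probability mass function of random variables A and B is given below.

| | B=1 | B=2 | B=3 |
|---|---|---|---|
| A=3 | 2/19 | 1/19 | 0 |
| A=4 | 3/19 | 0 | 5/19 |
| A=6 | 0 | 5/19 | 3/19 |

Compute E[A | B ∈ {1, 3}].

56/13

P(B ∈ {1, 3}) = 13/19.
Σ A·P over the event = 3·(2/19) + 4·(3/19) + 4·(5/19) + 6·(3/19) = 56/19.
E[A | B ∈ {1, 3}] = (56/19) / (13/19) = 56/13.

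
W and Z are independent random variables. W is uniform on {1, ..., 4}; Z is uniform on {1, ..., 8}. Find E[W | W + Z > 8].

P(W + Z > 8) = 5/16.
Summing W·P(x,y) over outcomes with W + Z > 8 gives 15/16.
E[W | W + Z > 8] = (15/16) / (5/16) = 3.

3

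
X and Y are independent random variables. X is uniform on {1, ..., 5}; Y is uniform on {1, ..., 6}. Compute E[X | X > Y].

4

Outcomes with X > Y: (2,1), (3,1), (3,2), (4,1), (4,2), (4,3), (5,1), (5,2), (5,3), (5,4), each with probability 1/30.
E[X | X > Y] = (2 + 3 + 3 + 4 + 4 + 4 + 5 + 5 + 5 + 5) / 10 = 4.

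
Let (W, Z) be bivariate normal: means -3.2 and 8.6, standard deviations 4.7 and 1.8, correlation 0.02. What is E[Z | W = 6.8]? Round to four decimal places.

The regression of Z on W has slope ρ·σ_Z/σ_W and passes through (μ_W, μ_Z).
E[Z | W=6.8] = 8.6 + (0.02)·(1.8/4.7)·(6.8 − (-3.2)) = 8.6 + (0.0076596)·(10) = 8.6766.

8.6766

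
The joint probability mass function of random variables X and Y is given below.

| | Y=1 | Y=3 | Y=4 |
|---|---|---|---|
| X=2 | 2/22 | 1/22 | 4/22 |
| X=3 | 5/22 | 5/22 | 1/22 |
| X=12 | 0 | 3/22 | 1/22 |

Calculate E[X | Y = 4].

23/6

P(Y = 4) = 3/11.
Summing X·P(X=x,Y=y) over the conditioning event gives 23/22.
E[X | Y = 4] = (23/22) / (3/11) = 23/6.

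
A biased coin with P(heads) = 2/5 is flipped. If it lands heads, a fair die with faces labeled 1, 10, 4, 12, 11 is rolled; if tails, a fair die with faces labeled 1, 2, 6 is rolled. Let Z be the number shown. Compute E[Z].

E[Z | heads] = (1+10+4+12+11)/5 = 38/5.
E[Z | tails] = (1+2+6)/3 = 3.
E[Z] = (2/5)·(38/5) + (3/5)·(3) = 121/25.

121/25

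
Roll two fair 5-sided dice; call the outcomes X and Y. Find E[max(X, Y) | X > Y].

Outcomes with X > Y: (2,1), (3,1), (3,2), (4,1), (4,2), (4,3), (5,1), (5,2), (5,3), (5,4), each with probability 1/25.
E[max(X, Y) | X > Y] = (2 + 3 + 3 + 4 + 4 + 4 + 5 + 5 + 5 + 5) / 10 = 4.

4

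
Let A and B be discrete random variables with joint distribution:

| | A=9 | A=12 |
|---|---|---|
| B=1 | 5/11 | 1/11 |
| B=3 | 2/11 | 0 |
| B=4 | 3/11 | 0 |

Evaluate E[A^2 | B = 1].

183/2

P(B = 1) = 6/11.
Summing A^2·P(A=x,B=y) over the conditioning event gives 549/11.
E[A^2 | B = 1] = (549/11) / (6/11) = 183/2.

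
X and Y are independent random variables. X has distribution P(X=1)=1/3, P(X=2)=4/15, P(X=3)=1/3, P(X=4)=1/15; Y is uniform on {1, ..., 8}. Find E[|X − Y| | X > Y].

P(X > Y) = 17/120.
Summing |X−Y|·P(x,y) over outcomes with X > Y gives 5/24.
E[|X − Y| | X > Y] = (5/24) / (17/120) = 25/17.

25/17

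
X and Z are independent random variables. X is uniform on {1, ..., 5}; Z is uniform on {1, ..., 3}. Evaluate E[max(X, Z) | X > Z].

P(X > Z) = 3/5.
Summing max(X,Z)·P(x,y) over outcomes with X > Z gives 7/3.
E[max(X, Z) | X > Z] = (7/3) / (3/5) = 35/9.

35/9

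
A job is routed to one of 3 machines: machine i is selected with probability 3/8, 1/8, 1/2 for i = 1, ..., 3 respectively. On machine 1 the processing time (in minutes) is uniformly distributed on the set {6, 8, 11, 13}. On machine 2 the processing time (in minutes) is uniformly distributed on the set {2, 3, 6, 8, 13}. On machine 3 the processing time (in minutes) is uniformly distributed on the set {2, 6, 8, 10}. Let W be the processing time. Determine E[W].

609/80

E[W | machine 1] = (6+8+11+13)/4 = 19/2.
E[W | machine 2] = (2+3+6+8+13)/5 = 32/5.
E[W | machine 3] = (2+6+8+10)/4 = 13/2.
E[W] = (3/8)·(19/2) + (1/8)·(32/5) + (1/2)·(13/2) = 609/80.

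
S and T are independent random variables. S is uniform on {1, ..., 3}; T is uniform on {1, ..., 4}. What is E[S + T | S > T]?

4

Outcomes with S > T: (2,1), (3,1), (3,2), each with probability 1/12.
E[S + T | S > T] = (3 + 4 + 5) / 3 = 4.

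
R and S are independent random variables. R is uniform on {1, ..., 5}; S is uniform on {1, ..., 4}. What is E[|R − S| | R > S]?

Outcomes with R > S: (2,1), (3,1), (3,2), (4,1), (4,2), (4,3), (5,1), (5,2), (5,3), (5,4), each with probability 1/20.
E[|R − S| | R > S] = (1 + 2 + 1 + 3 + 2 + 1 + 4 + 3 + 2 + 1) / 10 = 2.

2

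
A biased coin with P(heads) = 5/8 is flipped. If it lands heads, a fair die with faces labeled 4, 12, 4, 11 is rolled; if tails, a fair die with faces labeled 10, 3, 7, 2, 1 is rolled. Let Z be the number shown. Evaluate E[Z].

E[Z | heads] = (4+12+4+11)/4 = 31/4.
E[Z | tails] = (10+3+7+2+1)/5 = 23/5.
E[Z] = (5/8)·(31/4) + (3/8)·(23/5) = 1051/160.

1051/160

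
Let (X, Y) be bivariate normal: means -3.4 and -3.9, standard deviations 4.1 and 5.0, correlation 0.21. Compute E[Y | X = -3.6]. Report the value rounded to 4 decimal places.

The regression of Y on X has slope ρ·σ_Y/σ_X and passes through (μ_X, μ_Y).
E[Y | X=-3.6] = -3.9 + (0.21)·(5.0/4.1)·(-3.6 − (-3.4)) = -3.9 + (0.2561)·(-0.2) = -3.9512.

-3.9512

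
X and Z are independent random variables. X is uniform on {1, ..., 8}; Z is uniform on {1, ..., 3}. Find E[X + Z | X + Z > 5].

121/15

P(X + Z > 5) = 5/8.
Summing (X+Z)·P(x,y) over outcomes with X + Z > 5 gives 121/24.
E[X + Z | X + Z > 5] = (121/24) / (5/8) = 121/15.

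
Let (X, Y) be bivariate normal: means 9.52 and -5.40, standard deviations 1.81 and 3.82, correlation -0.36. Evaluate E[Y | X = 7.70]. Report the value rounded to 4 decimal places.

-4.0172

The regression of Y on X has slope ρ·σ_Y/σ_X and passes through (μ_X, μ_Y).
E[Y | X=7.70] = -5.40 + (-0.36)·(3.82/1.81)·(7.70 − (9.52)) = -5.40 + (-0.75978)·(-1.82) = -4.0172.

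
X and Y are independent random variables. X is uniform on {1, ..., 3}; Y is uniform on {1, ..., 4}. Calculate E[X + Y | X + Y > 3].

46/9

Outcomes with X + Y > 3: (1,3), (1,4), (2,2), (2,3), (2,4), (3,1), (3,2), (3,3), (3,4), each with probability 1/12.
E[X + Y | X + Y > 3] = (4 + 5 + 4 + 5 + 6 + 4 + 5 + 6 + 7) / 9 = 46/9.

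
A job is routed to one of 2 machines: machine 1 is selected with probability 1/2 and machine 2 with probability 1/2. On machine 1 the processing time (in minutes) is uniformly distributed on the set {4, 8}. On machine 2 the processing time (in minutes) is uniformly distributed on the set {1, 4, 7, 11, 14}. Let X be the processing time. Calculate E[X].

E[X | machine 1] = (4+8)/2 = 6.
E[X | machine 2] = (1+4+7+11+14)/5 = 37/5.
E[X] = (1/2)·(6) + (1/2)·(37/5) = 67/10.

67/10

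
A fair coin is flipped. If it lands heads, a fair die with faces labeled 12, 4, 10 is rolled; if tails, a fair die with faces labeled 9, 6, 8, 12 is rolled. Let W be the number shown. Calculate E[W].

E[W | heads] = (12+4+10)/3 = 26/3.
E[W | tails] = (9+6+8+12)/4 = 35/4.
By the law of total expectation,
E[W] = (1/2)·(26/3) + (1/2)·(35/4) = 209/24.

209/24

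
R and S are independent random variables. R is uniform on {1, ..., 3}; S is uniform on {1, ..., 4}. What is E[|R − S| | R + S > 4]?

Outcomes with R + S > 4: (1,4), (2,3), (2,4), (3,2), (3,3), (3,4), each with probability 1/12.
E[|R − S| | R + S > 4] = (3 + 1 + 2 + 1 + 0 + 1) / 6 = 4/3.

4/3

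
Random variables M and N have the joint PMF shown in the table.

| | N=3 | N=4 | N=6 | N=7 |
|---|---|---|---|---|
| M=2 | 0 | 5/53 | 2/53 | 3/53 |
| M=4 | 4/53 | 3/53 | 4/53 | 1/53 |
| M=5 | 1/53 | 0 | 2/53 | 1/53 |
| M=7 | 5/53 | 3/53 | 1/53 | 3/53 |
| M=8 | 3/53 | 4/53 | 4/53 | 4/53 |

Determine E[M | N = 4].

5

P(N = 4) = 15/53.
Σ M·P over the event = 2·(5/53) + 4·(3/53) + 7·(3/53) + 8·(4/53) = 75/53.
E[M | N = 4] = (75/53) / (15/53) = 5.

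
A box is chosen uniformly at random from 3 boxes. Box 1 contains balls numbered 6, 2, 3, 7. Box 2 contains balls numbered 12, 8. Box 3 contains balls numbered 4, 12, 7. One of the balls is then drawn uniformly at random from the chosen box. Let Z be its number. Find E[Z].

133/18

E[Z | box 1] = (6+2+3+7)/4 = 9/2.
E[Z | box 2] = (12+8)/2 = 10.
E[Z | box 3] = (4+12+7)/3 = 23/3.
By the law of total expectation,
E[Z] = (1/3)·(9/2) + (1/3)·(10) + (1/3)·(23/3) = 133/18.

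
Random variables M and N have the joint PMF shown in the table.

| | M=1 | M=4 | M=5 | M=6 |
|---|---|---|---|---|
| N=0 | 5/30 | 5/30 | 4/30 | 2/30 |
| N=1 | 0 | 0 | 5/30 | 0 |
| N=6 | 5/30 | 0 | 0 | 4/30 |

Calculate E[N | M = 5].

5/9

P(M = 5) = 3/10.
Σ N·P over the event = 0·(4/30) + 1·(5/30) = 1/6.
E[N | M = 5] = (1/6) / (3/10) = 5/9.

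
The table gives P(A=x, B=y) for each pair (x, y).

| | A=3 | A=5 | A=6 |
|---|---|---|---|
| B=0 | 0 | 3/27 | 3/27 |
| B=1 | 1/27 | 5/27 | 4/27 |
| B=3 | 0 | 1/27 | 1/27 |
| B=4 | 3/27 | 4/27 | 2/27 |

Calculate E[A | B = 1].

26/5

P(B = 1) = 10/27.
Σ A·P over the event = 3·(1/27) + 5·(5/27) + 6·(4/27) = 52/27.
E[A | B = 1] = (52/27) / (10/27) = 26/5.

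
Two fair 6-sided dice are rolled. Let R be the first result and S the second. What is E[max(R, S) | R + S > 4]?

P(R + S > 4) = 5/6.
Summing max(R,S)·P(x,y) over outcomes with R + S > 4 gives 37/9.
E[max(R, S) | R + S > 4] = (37/9) / (5/6) = 74/15.

74/15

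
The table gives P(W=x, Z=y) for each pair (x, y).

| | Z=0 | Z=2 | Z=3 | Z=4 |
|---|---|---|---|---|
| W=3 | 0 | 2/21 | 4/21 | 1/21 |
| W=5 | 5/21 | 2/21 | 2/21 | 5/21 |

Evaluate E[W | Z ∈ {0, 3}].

P(Z ∈ {0, 3}) = 11/21.
Σ W·P over the event = 3·(4/21) + 5·(5/21) + 5·(2/21) = 47/21.
E[W | Z ∈ {0, 3}] = (47/21) / (11/21) = 47/11.

47/11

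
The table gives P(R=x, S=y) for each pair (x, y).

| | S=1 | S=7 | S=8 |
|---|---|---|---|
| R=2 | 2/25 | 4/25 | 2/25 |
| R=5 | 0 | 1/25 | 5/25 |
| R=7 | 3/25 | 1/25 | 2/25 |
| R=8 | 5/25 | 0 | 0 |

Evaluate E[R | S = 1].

13/2

P(S = 1) = 2/5.
Σ R·P over the event = 2·(2/25) + 7·(3/25) + 8·(5/25) = 13/5.
E[R | S = 1] = (13/5) / (2/5) = 13/2.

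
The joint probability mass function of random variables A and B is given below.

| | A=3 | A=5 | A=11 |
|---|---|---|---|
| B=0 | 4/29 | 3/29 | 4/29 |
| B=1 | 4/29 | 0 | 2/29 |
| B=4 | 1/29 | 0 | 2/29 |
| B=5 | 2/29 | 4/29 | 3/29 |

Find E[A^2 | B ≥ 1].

505/9

P(B ≥ 1) = 18/29.
Σ A^2·P over the event = 9·(4/29) + 9·(1/29) + 9·(2/29) + 25·(4/29) + 121·(2/29) + 121·(2/29) + 121·(3/29) = 1010/29.
E[A^2 | B ≥ 1] = (1010/29) / (18/29) = 505/9.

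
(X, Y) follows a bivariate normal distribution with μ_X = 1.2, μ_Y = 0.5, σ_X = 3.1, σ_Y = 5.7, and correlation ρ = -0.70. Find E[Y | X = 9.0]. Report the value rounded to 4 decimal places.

E[Y | X=x] = μ_Y + ρ(σ_Y/σ_X)(x − μ_X) for jointly normal variables.
E[Y | X=9.0] = 0.5 + (-0.70)·(5.7/3.1)·(9.0 − (1.2)) = 0.5 + (-1.2871)·(7.8) = -9.5394.

-9.5394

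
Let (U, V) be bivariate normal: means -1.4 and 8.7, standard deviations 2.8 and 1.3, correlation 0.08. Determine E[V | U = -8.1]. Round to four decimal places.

For a bivariate normal, E[V | U=x] = μ_V + ρ·(σ_V/σ_U)·(x − μ_U).
E[V | U=-8.1] = 8.7 + (0.08)·(1.3/2.8)·(-8.1 − (-1.4)) = 8.7 + (0.037143)·(-6.7) = 8.4511.

8.4511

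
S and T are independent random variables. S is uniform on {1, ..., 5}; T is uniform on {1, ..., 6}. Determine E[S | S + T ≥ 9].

Outcomes with S + T ≥ 9: (3,6), (4,5), (4,6), (5,4), (5,5), (5,6), each with probability 1/30.
E[S | S + T ≥ 9] = (3 + 4 + 4 + 5 + 5 + 5) / 6 = 13/3.

13/3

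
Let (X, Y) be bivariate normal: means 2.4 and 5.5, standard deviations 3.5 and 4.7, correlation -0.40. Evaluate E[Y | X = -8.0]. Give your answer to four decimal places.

The regression of Y on X has slope ρ·σ_Y/σ_X and passes through (μ_X, μ_Y).
E[Y | X=-8.0] = 5.5 + (-0.40)·(4.7/3.5)·(-8.0 − (2.4)) = 5.5 + (-0.53714)·(-10.4) = 11.0863.

11.0863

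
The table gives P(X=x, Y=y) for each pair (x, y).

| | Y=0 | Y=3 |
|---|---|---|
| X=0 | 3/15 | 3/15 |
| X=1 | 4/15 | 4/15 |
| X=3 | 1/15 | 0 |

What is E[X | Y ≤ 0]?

7/8

P(Y ≤ 0) = 8/15.
Σ X·P over the event = 0·(3/15) + 1·(4/15) + 3·(1/15) = 7/15.
E[X | Y ≤ 0] = (7/15) / (8/15) = 7/8.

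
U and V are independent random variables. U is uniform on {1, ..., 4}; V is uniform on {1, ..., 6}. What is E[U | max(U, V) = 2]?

5/3

P(max(U, V) = 2) = 1/8.
Summing U·P(x,y) over outcomes with max(U, V) = 2 gives 5/24.
E[U | max(U, V) = 2] = (5/24) / (1/8) = 5/3.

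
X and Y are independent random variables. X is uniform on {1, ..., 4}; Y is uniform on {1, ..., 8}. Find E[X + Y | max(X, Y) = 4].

44/7

P(max(X, Y) = 4) = 7/32.
Summing (X+Y)·P(x,y) over outcomes with max(X, Y) = 4 gives 11/8.
E[X + Y | max(X, Y) = 4] = (11/8) / (7/32) = 44/7.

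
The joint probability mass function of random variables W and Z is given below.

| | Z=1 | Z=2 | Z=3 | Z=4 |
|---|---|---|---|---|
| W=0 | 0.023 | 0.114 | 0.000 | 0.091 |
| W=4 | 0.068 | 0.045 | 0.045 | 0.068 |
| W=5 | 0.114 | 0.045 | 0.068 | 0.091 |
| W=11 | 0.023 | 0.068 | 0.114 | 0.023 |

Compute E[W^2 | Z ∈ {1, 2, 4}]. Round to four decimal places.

P(Z ∈ {1, 2, 4}) = 0.773.
Summing W^2·P(W=x,Z=y) over the conditioning event gives 22.940.
E[W^2 | Z ∈ {1, 2, 4}] = (22.940) / (0.773) = 29.6766.

29.6766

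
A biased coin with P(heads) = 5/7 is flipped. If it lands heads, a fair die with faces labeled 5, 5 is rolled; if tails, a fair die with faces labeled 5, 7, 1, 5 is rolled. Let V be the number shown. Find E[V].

34/7

E[V | heads] = (5+5)/2 = 5.
E[V | tails] = (5+7+1+5)/4 = 9/2.
By the law of total expectation,
E[V] = (5/7)·(5) + (2/7)·(9/2) = 34/7.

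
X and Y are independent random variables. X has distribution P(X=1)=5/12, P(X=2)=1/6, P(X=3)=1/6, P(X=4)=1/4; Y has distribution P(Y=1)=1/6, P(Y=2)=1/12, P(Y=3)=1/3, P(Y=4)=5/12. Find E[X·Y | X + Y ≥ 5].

96/11

P(X + Y ≥ 5) = 11/16.
Summing XY·P(x,y) over outcomes with X + Y ≥ 5 gives 6.
E[X·Y | X + Y ≥ 5] = (6) / (11/16) = 96/11.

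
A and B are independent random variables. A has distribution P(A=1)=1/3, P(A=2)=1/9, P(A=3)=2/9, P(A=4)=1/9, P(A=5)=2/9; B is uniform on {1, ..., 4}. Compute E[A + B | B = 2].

P(B = 2) = 1/4.
Summing (A+B)·P(x,y) over outcomes with B = 2 gives 43/36.
E[A + B | B = 2] = (43/36) / (1/4) = 43/9.

43/9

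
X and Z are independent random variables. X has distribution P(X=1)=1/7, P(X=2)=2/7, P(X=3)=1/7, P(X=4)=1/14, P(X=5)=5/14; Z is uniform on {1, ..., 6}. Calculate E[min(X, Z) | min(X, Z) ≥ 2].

P(min(X, Z) ≥ 2) = 5/7.
Summing min(X,Z)·P(x,y) over outcomes with min(X, Z) ≥ 2 gives 15/7.
E[min(X, Z) | min(X, Z) ≥ 2] = (15/7) / (5/7) = 3.

3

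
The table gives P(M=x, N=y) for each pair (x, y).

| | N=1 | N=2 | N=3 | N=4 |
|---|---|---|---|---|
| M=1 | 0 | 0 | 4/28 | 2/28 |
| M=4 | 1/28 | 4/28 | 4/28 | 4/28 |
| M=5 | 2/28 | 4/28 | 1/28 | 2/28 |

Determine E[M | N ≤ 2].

50/11

P(N ≤ 2) = 11/28.
Σ M·P over the event = 4·(1/28) + 4·(4/28) + 5·(2/28) + 5·(4/28) = 25/14.
E[M | N ≤ 2] = (25/14) / (11/28) = 50/11.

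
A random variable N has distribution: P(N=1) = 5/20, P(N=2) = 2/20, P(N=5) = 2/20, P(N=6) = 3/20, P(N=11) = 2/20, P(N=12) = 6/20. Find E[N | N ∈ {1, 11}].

27/7

P(N ∈ {1, 11}) = 7/20.
Σ over the event: 1·1/4 + 11·1/10 = 27/20.
E[N | N ∈ {1, 11}] = (27/20) / (7/20) = 27/7.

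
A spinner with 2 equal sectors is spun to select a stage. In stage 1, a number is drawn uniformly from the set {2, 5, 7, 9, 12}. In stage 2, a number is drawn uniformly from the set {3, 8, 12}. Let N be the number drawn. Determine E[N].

22/3

E[N | stage 1] = (2+5+7+9+12)/5 = 7.
E[N | stage 2] = (3+8+12)/3 = 23/3.
By the law of total expectation,
E[N] = (1/2)·(7) + (1/2)·(23/3) = 22/3.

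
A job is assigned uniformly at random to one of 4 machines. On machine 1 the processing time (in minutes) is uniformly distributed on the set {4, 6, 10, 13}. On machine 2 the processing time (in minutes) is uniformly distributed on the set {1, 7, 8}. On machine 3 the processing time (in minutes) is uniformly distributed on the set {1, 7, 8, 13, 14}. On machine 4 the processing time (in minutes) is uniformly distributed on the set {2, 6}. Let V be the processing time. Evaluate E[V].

1571/240

E[V | machine 1] = (4+6+10+13)/4 = 33/4.
E[V | machine 2] = (1+7+8)/3 = 16/3.
E[V | machine 3] = (1+7+8+13+14)/5 = 43/5.
E[V | machine 4] = (2+6)/2 = 4.
E[V] = (1/4)·(33/4) + (1/4)·(16/3) + (1/4)·(43/5) + (1/4)·(4) = 1571/240.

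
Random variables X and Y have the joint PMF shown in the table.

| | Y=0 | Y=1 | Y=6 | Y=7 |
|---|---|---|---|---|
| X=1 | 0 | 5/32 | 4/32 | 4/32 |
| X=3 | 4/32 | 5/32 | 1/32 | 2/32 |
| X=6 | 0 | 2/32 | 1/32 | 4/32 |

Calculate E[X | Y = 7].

17/5

P(Y = 7) = 5/16.
Σ X·P over the event = 1·(4/32) + 3·(2/32) + 6·(4/32) = 17/16.
E[X | Y = 7] = (17/16) / (5/16) = 17/5.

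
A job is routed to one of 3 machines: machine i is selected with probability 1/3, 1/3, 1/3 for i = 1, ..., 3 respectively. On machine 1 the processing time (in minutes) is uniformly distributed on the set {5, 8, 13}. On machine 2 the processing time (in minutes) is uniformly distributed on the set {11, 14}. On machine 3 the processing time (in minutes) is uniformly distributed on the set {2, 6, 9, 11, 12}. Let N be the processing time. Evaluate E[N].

175/18

E[N | machine 1] = (5+8+13)/3 = 26/3.
E[N | machine 2] = (11+14)/2 = 25/2.
E[N | machine 3] = (2+6+9+11+12)/5 = 8.
By the law of total expectation,
E[N] = (1/3)·(26/3) + (1/3)·(25/2) + (1/3)·(8) = 175/18.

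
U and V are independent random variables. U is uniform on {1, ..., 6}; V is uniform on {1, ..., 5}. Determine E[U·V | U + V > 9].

79/3

P(U + V > 9) = 1/10.
Summing UV·P(x,y) over outcomes with U + V > 9 gives 79/30.
E[U·V | U + V > 9] = (79/30) / (1/10) = 79/3.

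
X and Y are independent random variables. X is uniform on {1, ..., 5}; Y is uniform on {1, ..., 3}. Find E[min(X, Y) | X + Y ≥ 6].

Outcomes with X + Y ≥ 6: (3,3), (4,2), (4,3), (5,1), (5,2), (5,3), each with probability 1/15.
E[min(X, Y) | X + Y ≥ 6] = (3 + 2 + 3 + 1 + 2 + 3) / 6 = 7/3.

7/3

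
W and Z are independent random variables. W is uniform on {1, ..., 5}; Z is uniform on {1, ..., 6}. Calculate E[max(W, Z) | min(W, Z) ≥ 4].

31/6

Outcomes with min(W, Z) ≥ 4: (4,4), (4,5), (4,6), (5,4), (5,5), (5,6), each with probability 1/30.
E[max(W, Z) | min(W, Z) ≥ 4] = (4 + 5 + 6 + 5 + 5 + 6) / 6 = 31/6.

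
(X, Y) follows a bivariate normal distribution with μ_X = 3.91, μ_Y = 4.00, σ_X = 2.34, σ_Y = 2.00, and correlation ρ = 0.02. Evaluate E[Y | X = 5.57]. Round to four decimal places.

The regression of Y on X has slope ρ·σ_Y/σ_X and passes through (μ_X, μ_Y).
E[Y | X=5.57] = 4.00 + (0.02)·(2.00/2.34)·(5.57 − (3.91)) = 4.00 + (0.017094)·(1.66) = 4.0284.

4.0284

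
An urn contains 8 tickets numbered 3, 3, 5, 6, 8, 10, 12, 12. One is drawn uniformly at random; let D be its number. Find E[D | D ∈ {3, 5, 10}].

P(D ∈ {3, 5, 10}) = 1/2.
Σ over the event: 3·1/4 + 5·1/8 + 10·1/8 = 21/8.
E[D | D ∈ {3, 5, 10}] = (21/8) / (1/2) = 21/4.

21/4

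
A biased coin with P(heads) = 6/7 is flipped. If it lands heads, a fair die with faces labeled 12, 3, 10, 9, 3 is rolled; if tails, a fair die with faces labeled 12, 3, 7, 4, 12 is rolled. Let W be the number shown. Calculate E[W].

E[W | heads] = (12+3+10+9+3)/5 = 37/5.
E[W | tails] = (12+3+7+4+12)/5 = 38/5.
E[W] = (6/7)·(37/5) + (1/7)·(38/5) = 52/7.

52/7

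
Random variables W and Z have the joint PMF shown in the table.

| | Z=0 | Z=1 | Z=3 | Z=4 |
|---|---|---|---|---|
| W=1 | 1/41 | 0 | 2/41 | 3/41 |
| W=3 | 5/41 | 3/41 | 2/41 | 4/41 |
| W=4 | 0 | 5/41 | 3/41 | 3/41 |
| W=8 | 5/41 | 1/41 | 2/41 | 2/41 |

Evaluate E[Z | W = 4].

26/11

P(W = 4) = 11/41.
Σ Z·P over the event = 1·(5/41) + 3·(3/41) + 4·(3/41) = 26/41.
E[Z | W = 4] = (26/41) / (11/41) = 26/11.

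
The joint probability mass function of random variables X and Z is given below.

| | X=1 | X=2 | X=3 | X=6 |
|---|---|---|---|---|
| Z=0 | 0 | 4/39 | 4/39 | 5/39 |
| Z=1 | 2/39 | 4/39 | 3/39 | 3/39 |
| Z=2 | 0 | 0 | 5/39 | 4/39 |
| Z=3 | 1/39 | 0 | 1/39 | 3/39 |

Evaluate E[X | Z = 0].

P(Z = 0) = 1/3.
Summing X·P(X=x,Z=y) over the conditioning event gives 50/39.
E[X | Z = 0] = (50/39) / (1/3) = 50/13.

50/13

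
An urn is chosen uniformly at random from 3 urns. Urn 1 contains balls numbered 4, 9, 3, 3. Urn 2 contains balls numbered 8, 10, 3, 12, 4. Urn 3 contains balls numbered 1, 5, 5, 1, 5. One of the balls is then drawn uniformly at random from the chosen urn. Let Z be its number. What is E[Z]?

311/60

E[Z | urn 1] = (4+9+3+3)/4 = 19/4.
E[Z | urn 2] = (8+10+3+12+4)/5 = 37/5.
E[Z | urn 3] = (1+5+5+1+5)/5 = 17/5.
By the law of total expectation,
E[Z] = (1/3)·(19/4) + (1/3)·(37/5) + (1/3)·(17/5) = 311/60.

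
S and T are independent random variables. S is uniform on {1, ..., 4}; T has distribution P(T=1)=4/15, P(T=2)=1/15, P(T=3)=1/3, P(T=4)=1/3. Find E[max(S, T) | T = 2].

11/4

P(T = 2) = 1/15.
Summing max(S,T)·P(x,y) over outcomes with T = 2 gives 11/60.
E[max(S, T) | T = 2] = (11/60) / (1/15) = 11/4.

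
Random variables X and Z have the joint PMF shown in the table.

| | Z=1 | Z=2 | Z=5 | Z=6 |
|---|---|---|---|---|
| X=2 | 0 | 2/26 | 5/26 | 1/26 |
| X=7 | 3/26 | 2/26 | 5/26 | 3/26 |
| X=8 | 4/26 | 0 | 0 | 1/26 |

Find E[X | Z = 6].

P(Z = 6) = 5/26.
Σ X·P over the event = 2·(1/26) + 7·(3/26) + 8·(1/26) = 31/26.
E[X | Z = 6] = (31/26) / (5/26) = 31/5.

31/5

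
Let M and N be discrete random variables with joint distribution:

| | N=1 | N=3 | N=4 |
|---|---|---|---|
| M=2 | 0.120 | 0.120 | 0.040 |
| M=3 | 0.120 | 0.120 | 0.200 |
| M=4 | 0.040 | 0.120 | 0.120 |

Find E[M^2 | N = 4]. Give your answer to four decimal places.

10.7778

P(N = 4) = 0.360.
Σ M^2·P over the event = 4·(0.040) + 9·(0.200) + 16·(0.120) = 3.880.
E[M^2 | N = 4] = (3.880) / (0.360) = 10.7778.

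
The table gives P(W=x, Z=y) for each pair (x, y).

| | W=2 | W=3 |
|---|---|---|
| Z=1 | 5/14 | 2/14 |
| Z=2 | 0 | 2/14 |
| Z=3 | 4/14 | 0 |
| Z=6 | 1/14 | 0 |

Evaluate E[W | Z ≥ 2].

16/7

P(Z ≥ 2) = 1/2.
Summing W·P(W=x,Z=y) over the conditioning event gives 8/7.
E[W | Z ≥ 2] = (8/7) / (1/2) = 16/7.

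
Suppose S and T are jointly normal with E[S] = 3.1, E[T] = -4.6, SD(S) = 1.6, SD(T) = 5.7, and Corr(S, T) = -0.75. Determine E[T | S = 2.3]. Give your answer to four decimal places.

E[T | S=x] = μ_T + ρ(σ_T/σ_S)(x − μ_S) for jointly normal variables.
E[T | S=2.3] = -4.6 + (-0.75)·(5.7/1.6)·(2.3 − (3.1)) = -4.6 + (-2.6719)·(-0.8) = -2.4625.

-2.4625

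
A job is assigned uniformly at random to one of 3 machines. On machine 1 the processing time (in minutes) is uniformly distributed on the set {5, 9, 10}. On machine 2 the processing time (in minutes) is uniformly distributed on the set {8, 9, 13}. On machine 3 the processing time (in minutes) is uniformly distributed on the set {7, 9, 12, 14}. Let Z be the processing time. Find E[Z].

19/2

E[Z | machine 1] = (5+9+10)/3 = 8.
E[Z | machine 2] = (8+9+13)/3 = 10.
E[Z | machine 3] = (7+9+12+14)/4 = 21/2.
By the law of total expectation,
E[Z] = (1/3)·(8) + (1/3)·(10) + (1/3)·(21/2) = 19/2.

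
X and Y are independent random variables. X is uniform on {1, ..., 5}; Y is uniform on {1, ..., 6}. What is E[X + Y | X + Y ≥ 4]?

187/27

P(X + Y ≥ 4) = 9/10.
Summing (X+Y)·P(x,y) over outcomes with X + Y ≥ 4 gives 187/30.
E[X + Y | X + Y ≥ 4] = (187/30) / (9/10) = 187/27.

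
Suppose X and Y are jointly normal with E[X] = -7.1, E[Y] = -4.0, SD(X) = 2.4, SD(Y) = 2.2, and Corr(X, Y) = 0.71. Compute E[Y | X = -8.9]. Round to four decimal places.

-5.1715

For a bivariate normal, E[Y | X=x] = μ_Y + ρ·(σ_Y/σ_X)·(x − μ_X).
E[Y | X=-8.9] = -4.0 + (0.71)·(2.2/2.4)·(-8.9 − (-7.1)) = -4.0 + (0.65083)·(-1.8) = -5.1715.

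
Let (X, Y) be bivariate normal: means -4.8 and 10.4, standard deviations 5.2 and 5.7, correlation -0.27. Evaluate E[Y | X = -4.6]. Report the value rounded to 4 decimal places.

10.3408

E[Y | X=x] = μ_Y + ρ(σ_Y/σ_X)(x − μ_X) for jointly normal variables.
E[Y | X=-4.6] = 10.4 + (-0.27)·(5.7/5.2)·(-4.6 − (-4.8)) = 10.4 + (-0.29596)·(0.2) = 10.3408.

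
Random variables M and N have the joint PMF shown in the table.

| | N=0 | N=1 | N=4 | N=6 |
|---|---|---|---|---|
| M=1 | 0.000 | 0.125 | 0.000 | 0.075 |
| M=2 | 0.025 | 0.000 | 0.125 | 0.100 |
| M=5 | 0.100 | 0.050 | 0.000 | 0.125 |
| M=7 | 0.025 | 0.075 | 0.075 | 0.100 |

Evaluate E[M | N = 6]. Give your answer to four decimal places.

P(N = 6) = 0.400.
Σ M·P over the event = 1·(0.075) + 2·(0.100) + 5·(0.125) + 7·(0.100) = 1.600.
E[M | N = 6] = (1.600) / (0.400) = 4.0000.

4.0000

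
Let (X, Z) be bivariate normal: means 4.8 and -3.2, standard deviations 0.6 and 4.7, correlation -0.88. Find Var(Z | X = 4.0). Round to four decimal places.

4.9835

The conditional variance in a bivariate normal is σ_Z²(1 − ρ²), independent of x.
Var(Z | X=4.0) = (4.7)²·(1 − (-0.88)²) = 22.09·0.2256 = 4.9835.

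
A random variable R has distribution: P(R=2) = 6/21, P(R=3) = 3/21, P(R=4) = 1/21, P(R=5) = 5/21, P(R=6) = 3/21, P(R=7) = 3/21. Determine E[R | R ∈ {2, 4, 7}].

37/10

P(R ∈ {2, 4, 7}) = 10/21.
Σ over the event: 2·2/7 + 4·1/21 + 7·1/7 = 37/21.
E[R | R ∈ {2, 4, 7}] = (37/21) / (10/21) = 37/10.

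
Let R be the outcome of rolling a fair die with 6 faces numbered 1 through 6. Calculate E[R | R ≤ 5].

Given R ≤ 5, R is equally likely to be any of {1, 2, 3, 4, 5}.
E[R | R ≤ 5] = (1 + 2 + 3 + 4 + 5) / 5 = 3.

3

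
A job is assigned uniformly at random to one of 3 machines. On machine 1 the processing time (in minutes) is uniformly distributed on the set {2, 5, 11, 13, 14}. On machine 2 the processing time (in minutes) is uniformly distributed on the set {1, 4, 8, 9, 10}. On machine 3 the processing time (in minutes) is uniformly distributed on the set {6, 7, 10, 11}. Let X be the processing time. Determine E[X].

E[X | machine 1] = (2+5+11+13+14)/5 = 9.
E[X | machine 2] = (1+4+8+9+10)/5 = 32/5.
E[X | machine 3] = (6+7+10+11)/4 = 17/2.
By the law of total expectation,
E[X] = (1/3)·(9) + (1/3)·(32/5) + (1/3)·(17/2) = 239/30.

239/30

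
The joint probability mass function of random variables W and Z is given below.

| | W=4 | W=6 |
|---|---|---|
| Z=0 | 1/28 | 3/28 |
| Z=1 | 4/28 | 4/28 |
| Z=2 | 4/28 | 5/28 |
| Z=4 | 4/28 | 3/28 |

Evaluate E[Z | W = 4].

P(W = 4) = 13/28.
Σ Z·P over the event = 0·(1/28) + 1·(4/28) + 2·(4/28) + 4·(4/28) = 1.
E[Z | W = 4] = (1) / (13/28) = 28/13.

28/13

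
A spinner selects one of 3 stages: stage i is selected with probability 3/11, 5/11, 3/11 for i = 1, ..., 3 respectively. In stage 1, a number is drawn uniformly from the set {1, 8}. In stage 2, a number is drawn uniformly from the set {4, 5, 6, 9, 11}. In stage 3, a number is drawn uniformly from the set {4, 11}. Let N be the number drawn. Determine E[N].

E[N | stage 1] = (1+8)/2 = 9/2.
E[N | stage 2] = (4+5+6+9+11)/5 = 7.
E[N | stage 3] = (4+11)/2 = 15/2.
E[N] = (3/11)·(9/2) + (5/11)·(7) + (3/11)·(15/2) = 71/11.

71/11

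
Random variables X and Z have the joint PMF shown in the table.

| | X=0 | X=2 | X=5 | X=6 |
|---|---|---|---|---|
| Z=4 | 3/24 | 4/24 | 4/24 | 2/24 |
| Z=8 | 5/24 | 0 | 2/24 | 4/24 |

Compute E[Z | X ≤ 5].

P(X ≤ 5) = 3/4.
Σ Z·P over the event = 4·(3/24) + 8·(5/24) + 4·(4/24) + 4·(4/24) + 8·(2/24) = 25/6.
E[Z | X ≤ 5] = (25/6) / (3/4) = 50/9.

50/9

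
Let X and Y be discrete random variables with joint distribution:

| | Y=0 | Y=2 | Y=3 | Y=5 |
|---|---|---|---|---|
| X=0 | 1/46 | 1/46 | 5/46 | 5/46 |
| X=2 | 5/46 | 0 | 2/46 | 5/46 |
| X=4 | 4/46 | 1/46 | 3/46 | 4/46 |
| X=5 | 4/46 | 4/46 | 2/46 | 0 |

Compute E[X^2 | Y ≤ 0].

P(Y ≤ 0) = 7/23.
Σ X^2·P over the event = 0·(1/46) + 4·(5/46) + 16·(4/46) + 25·(4/46) = 4.
E[X^2 | Y ≤ 0] = (4) / (7/23) = 92/7.

92/7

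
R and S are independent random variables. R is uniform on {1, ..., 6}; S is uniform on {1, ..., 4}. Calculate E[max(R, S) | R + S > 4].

P(R + S > 4) = 3/4.
Summing max(R,S)·P(x,y) over outcomes with R + S > 4 gives 27/8.
E[max(R, S) | R + S > 4] = (27/8) / (3/4) = 9/2.

9/2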